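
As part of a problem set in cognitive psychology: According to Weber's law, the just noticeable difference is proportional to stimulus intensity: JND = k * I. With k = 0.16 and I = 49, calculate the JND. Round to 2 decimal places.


JND = k * I
JND = 0.16 * 49
= 7.84


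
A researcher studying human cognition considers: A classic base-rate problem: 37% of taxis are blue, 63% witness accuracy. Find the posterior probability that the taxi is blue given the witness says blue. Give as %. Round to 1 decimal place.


P(blue | says blue) = P(says blue | blue)*P(blue) / [P(says blue | blue)*P(blue) + P(says blue | not blue)*P(not blue)]
Numerator = 0.63 * 0.37 = 0.2331
False identification = 0.37 * 0.63 = 0.2331
P = 0.2331 / (0.2331 + 0.2331)
= 0.2331 / 0.4662
As percentage = 50.0


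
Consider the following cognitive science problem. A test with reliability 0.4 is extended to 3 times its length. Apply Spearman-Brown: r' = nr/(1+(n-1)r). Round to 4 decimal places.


r_new = n*r / (1 + (n-1)*r)
Numerator = 3 * 0.4 = 1.2
Denominator = 1 + 2 * 0.4 = 1.8
r_new = 1.2 / 1.8
= 0.6667


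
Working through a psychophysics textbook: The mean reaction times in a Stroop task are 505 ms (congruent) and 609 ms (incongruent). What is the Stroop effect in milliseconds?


Stroop effect = RT(incongruent) - RT(congruent)
= 609 - 505
= 104 ms


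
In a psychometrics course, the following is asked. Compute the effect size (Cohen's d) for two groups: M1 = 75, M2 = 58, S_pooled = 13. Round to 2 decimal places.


Cohen's d = (M1 - M2) / S_pooled
= (75 - 58) / 13
= 17 / 13
= 1.31


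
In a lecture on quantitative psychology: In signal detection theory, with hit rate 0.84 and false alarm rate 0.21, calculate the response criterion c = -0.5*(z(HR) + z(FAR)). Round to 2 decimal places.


c = -0.5 * (z(HR) + z(FAR))
z(0.84) = 0.9945
z(0.21) = -0.8064
c = -0.5 * (0.9945 + -0.8064)
= -0.5 * 0.1881
= -0.09


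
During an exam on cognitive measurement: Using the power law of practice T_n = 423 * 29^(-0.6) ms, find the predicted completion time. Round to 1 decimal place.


T_n = 423 * 29^(-0.6)
29^(-0.6) = 0.132605
T_n = 423 * 0.132605
= 56.1 ms


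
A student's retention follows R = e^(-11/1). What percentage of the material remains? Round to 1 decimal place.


R = e^(-t/S)
-t/S = -11/1 = -11.0
R = e^(-11.0) = 1.7e-05
Percentage = 1.7e-05 * 100
= 0.0


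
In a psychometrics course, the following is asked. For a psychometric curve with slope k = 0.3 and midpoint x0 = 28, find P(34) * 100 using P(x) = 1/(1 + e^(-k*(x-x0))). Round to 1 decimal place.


P(x) = 1/(1 + e^(-0.3*(34 - 28)))
Exponent = -0.3 * 6 = -1.8
e^(-1.8) = 0.165299
P = 1/(1 + 0.165299) = 0.858149
Percentage = 85.8


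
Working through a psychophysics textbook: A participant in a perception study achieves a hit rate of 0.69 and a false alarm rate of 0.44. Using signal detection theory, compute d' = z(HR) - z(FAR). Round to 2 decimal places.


d' = z(HR) - z(FAR)
z(0.69) = 0.4959
z(0.44) = -0.151
d' = 0.4959 - -0.151
= 0.65


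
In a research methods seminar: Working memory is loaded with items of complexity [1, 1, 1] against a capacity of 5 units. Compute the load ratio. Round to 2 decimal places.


Total complexity = 1 + 1 + 1 = 3
Load = total / capacity = 3 / 5
= 0.60


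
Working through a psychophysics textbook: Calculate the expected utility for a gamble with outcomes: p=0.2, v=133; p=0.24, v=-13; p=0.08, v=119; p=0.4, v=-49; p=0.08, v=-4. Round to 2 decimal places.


EU = sum(p_i * v_i)
0.2 * 133 = 26.6
0.24 * -13 = -3.12
0.08 * 119 = 9.52
0.4 * -49 = -19.6
0.08 * -4 = -0.32
EU = 26.6 + -3.12 + 9.52 + -19.6 + -0.32
= 13.08


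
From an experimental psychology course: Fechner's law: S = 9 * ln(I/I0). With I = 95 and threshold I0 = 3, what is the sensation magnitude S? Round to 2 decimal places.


S = 9 * ln(95/3)
I/I0 = 31.666667
ln(31.666667) = 3.4553
S = 9 * 3.4553
= 31.10


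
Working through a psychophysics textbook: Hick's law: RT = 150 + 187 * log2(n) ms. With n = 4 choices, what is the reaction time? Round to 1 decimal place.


RT = 150 + 187 * log2(4)
log2(4) = 2.0
RT = 150 + 187 * 2.0
= 150 + 374.0
= 524.0 ms


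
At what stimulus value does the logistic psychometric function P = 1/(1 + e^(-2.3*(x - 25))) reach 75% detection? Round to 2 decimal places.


At P = 0.75: 0.75 = 1/(1 + e^(-k*(x-x0)))
Solving: e^(-k*(x-x0)) = 1/3
x = x0 + ln(3)/k
ln(3) = 1.0986
x = 25 + 1.0986/2.3
= 25 + 0.4777
= 25.48


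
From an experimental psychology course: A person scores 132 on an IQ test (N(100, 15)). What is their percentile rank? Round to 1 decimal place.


z = (IQ - mean) / SD
z = (132 - 100) / 15 = 2.1333
Percentile = Phi(2.1333) * 100
Phi(2.1333) = 0.98355
= 98.4


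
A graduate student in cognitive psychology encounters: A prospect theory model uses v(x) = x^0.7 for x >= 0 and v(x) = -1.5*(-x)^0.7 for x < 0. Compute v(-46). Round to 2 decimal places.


Since x = -46 < 0, use v(x) = -lambda*(-x)^alpha
(-x) = 46
46^0.7 = 14.5858
v(-46) = -1.5 * 14.5858
= -21.88


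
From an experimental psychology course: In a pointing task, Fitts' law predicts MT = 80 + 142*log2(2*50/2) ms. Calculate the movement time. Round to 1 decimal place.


MT = 80 + 142 * log2(2*50/2)
2D/W = 50.0
log2(50.0) = 5.6439
MT = 80 + 142 * 5.6439
= 881.4 ms


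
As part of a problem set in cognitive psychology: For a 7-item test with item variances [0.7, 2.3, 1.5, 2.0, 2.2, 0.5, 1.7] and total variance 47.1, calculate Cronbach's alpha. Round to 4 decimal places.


alpha = (k/(k-1)) * (1 - sum(s_i^2)/s_total^2)
sum(item variances) = 10.9
k/(k-1) = 7/6 = 1.166667
1 - 10.9/47.1 = 1 - 0.231423 = 0.768577
alpha = 1.166667 * 0.768577
= 0.8967


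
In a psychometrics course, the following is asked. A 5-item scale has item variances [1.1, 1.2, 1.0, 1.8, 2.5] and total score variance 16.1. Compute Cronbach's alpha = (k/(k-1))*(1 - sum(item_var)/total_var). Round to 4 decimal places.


alpha = (k/(k-1)) * (1 - sum(s_i^2)/s_total^2)
sum(item variances) = 7.6
k/(k-1) = 5/4 = 1.25
1 - 7.6/16.1 = 1 - 0.47205 = 0.52795
alpha = 1.25 * 0.52795
= 0.6599


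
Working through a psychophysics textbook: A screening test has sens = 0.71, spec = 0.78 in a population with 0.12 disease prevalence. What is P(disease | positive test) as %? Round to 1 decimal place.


PPV = (sens * prev) / (sens * prev + (1-spec) * (1-prev))
Numerator = 0.71 * 0.12 = 0.0852
P(positive and no disease) = (1 - spec) * (1 - prev) = (1 - 0.78) * (1 - 0.12) = 0.1936
Denominator = 0.0852 + 0.1936 = 0.2788
PPV = 0.0852 / 0.2788 = 0.305595
As percentage = 30.6


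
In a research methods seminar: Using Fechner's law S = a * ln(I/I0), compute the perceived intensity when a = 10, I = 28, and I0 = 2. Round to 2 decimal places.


S = 10 * ln(28/2)
I/I0 = 14.0
ln(14.0) = 2.6391
S = 10 * 2.6391
= 26.39


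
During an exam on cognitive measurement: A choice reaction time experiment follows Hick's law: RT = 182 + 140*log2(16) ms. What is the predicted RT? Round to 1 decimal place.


RT = 182 + 140 * log2(16)
log2(16) = 4.0
RT = 182 + 140 * 4.0
= 182 + 560.0
= 742.0 ms


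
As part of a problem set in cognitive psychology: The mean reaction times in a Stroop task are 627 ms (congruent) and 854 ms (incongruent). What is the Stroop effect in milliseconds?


Stroop effect = RT(incongruent) - RT(congruent)
= 854 - 627
= 227 ms


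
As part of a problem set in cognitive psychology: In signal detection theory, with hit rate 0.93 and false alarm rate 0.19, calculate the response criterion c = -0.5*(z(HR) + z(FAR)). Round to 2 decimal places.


c = -0.5 * (z(HR) + z(FAR))
z(0.93) = 1.4758
z(0.19) = -0.8779
c = -0.5 * (1.4758 + -0.8779)
= -0.5 * 0.5979
= -0.30


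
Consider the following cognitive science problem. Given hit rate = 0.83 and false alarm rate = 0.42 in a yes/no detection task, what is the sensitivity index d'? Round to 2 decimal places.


d' = z(HR) - z(FAR)
z(0.83) = 0.9542
z(0.42) = -0.2019
d' = 0.9542 - -0.2019
= 1.16


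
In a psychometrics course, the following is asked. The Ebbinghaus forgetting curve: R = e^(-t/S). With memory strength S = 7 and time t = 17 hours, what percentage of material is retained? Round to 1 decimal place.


R = e^(-t/S)
-t/S = -17/7 = -2.428571
R = e^(-2.428571) = 0.088163
Percentage = 0.088163 * 100
= 8.8


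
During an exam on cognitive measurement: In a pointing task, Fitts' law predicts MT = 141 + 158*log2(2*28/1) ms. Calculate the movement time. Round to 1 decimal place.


MT = 141 + 158 * log2(2*28/1)
2D/W = 56.0
log2(56.0) = 5.8074
MT = 141 + 158 * 5.8074
= 1058.6 ms


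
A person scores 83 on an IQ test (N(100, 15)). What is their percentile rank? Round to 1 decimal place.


z = (IQ - mean) / SD
z = (83 - 100) / 15 = -1.1333
Percentile = Phi(-1.1333) * 100
Phi(-1.1333) = 0.128544
= 12.9


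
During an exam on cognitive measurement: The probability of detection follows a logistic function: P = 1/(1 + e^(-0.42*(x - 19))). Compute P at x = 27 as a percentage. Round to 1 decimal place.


P(x) = 1/(1 + e^(-0.42*(27 - 19)))
Exponent = -0.42 * 8 = -3.36
e^(-3.36) = 0.034735
P = 1/(1 + 0.034735) = 0.966431
Percentage = 96.6


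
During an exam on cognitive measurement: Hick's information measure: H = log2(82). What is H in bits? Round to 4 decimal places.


H = log2(n)
H = log2(82)
= 6.3576


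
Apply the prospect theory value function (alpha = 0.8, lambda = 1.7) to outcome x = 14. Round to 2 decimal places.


Since x = 14 >= 0, use v(x) = x^0.8
14^0.8 = 8.2585
v(14) = 8.26


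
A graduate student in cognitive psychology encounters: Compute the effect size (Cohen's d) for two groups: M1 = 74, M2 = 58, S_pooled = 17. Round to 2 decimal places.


Cohen's d = (M1 - M2) / S_pooled
= (74 - 58) / 17
= 16 / 17
= 0.94


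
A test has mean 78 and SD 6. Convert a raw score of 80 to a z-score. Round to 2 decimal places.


z = (X - mu) / sigma
= (80 - 78) / 6
= 2 / 6
= 0.33


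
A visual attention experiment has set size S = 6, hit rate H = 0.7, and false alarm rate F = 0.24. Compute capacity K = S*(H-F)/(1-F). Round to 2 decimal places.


K = S * (H - F) / (1 - F)
H - F = 0.46
1 - F = 0.76
K = 6 * 0.46 / 0.76
= 3.63


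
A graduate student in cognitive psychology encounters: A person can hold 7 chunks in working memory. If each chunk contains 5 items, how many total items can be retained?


Total items = chunks * items_per_chunk
= 7 * 5
= 35


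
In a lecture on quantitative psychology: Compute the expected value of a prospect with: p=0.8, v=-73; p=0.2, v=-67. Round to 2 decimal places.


EU = sum(p_i * v_i)
0.8 * -73 = -58.4
0.2 * -67 = -13.4
EU = -58.4 + -13.4
= -71.80


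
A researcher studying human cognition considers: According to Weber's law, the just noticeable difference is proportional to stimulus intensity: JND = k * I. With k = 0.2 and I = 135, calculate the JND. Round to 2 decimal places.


JND = k * I
JND = 0.2 * 135
= 27.00


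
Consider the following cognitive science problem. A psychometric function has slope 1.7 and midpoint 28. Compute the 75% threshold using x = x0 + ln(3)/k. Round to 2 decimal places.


At P = 0.75: 0.75 = 1/(1 + e^(-k*(x-x0)))
Solving: e^(-k*(x-x0)) = 1/3
x = x0 + ln(3)/k
ln(3) = 1.0986
x = 28 + 1.0986/1.7
= 28 + 0.6462
= 28.65


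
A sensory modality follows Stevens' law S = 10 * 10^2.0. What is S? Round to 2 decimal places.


S = 10 * 10^2.0
10^2.0 = 100.0
S = 10 * 100.0
= 1000.00


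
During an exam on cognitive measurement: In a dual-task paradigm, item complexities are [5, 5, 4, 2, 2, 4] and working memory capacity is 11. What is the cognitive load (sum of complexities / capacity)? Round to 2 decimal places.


Total complexity = 5 + 5 + 4 + 2 + 2 + 4 = 22
Load = total / capacity = 22 / 11
= 2.00


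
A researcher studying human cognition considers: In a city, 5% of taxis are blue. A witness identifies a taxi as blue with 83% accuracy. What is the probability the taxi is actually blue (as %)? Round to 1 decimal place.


P(blue | says blue) = P(says blue | blue)*P(blue) / [P(says blue | blue)*P(blue) + P(says blue | not blue)*P(not blue)]
Numerator = 0.83 * 0.05 = 0.0415
False identification = 0.17 * 0.95 = 0.1615
P = 0.0415 / (0.0415 + 0.1615)
= 0.0415 / 0.203
As percentage = 20.4


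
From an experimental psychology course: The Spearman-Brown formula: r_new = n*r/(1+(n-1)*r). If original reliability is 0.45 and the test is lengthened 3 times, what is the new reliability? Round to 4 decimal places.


r_new = n*r / (1 + (n-1)*r)
Numerator = 3 * 0.45 = 1.35
Denominator = 1 + 2 * 0.45 = 1.9
r_new = 1.35 / 1.9
= 0.7105


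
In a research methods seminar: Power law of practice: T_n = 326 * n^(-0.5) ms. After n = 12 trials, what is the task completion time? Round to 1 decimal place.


T_n = 326 * 12^(-0.5)
12^(-0.5) = 0.288675
T_n = 326 * 0.288675
= 94.1 ms


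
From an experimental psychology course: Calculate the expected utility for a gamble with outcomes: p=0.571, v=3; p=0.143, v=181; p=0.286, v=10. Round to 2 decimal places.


EU = sum(p_i * v_i)
0.571 * 3 = 1.713
0.143 * 181 = 25.883
0.286 * 10 = 2.86
EU = 1.713 + 25.883 + 2.86
= 30.46


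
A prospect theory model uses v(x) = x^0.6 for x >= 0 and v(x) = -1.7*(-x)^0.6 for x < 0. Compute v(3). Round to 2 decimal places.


Since x = 3 >= 0, use v(x) = x^0.6
3^0.6 = 1.9332
v(3) = 1.93


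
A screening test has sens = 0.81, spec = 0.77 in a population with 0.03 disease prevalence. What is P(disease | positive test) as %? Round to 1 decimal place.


PPV = (sens * prev) / (sens * prev + (1-spec) * (1-prev))
Numerator = 0.81 * 0.03 = 0.0243
P(positive and no disease) = (1 - spec) * (1 - prev) = (1 - 0.77) * (1 - 0.03) = 0.2231
Denominator = 0.0243 + 0.2231 = 0.2474
PPV = 0.0243 / 0.2474 = 0.098222
As percentage = 9.8


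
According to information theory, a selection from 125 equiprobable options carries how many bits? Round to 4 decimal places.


H = log2(n)
H = log2(125)
= 6.9658


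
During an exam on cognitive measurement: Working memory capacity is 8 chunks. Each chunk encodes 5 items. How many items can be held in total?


Total items = chunks * items_per_chunk
= 8 * 5
= 40


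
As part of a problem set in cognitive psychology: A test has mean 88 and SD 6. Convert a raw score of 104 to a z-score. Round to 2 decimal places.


z = (X - mu) / sigma
= (104 - 88) / 6
= 16 / 6
= 2.67


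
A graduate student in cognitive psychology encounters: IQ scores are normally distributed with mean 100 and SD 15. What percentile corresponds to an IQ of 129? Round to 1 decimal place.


z = (IQ - mean) / SD
z = (129 - 100) / 15 = 1.9333
Percentile = Phi(1.9333) * 100
Phi(1.9333) = 0.9734
= 97.3


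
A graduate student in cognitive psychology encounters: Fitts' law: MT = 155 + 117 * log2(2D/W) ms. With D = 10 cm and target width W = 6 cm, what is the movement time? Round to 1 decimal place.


MT = 155 + 117 * log2(2*10/6)
2D/W = 3.333333
log2(3.333333) = 1.737
MT = 155 + 117 * 1.737
= 358.2 ms


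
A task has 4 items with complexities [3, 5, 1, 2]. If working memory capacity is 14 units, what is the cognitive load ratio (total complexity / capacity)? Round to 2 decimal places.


Total complexity = 3 + 5 + 1 + 2 = 11
Load = total / capacity = 11 / 14
= 0.79


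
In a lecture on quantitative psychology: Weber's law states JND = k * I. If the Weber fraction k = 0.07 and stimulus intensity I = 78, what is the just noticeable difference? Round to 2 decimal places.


JND = k * I
JND = 0.07 * 78
= 5.46


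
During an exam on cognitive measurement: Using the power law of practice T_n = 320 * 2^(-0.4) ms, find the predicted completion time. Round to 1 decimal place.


T_n = 320 * 2^(-0.4)
2^(-0.4) = 0.757858
T_n = 320 * 0.757858
= 242.5 ms


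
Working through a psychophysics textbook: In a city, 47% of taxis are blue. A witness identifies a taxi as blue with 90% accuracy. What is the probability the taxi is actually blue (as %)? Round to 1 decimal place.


P(blue | says blue) = P(says blue | blue)*P(blue) / [P(says blue | blue)*P(blue) + P(says blue | not blue)*P(not blue)]
Numerator = 0.9 * 0.47 = 0.423
False identification = 0.1 * 0.53 = 0.053
P = 0.423 / (0.423 + 0.053)
= 0.423 / 0.476
As percentage = 88.9


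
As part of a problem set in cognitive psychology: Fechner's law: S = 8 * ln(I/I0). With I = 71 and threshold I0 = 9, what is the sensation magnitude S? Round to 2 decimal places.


S = 8 * ln(71/9)
I/I0 = 7.888889
ln(7.888889) = 2.0655
S = 8 * 2.0655
= 16.52


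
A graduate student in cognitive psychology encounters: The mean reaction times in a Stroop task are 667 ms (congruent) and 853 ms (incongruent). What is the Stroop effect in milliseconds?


Stroop effect = RT(incongruent) - RT(congruent)
= 853 - 667
= 186 ms


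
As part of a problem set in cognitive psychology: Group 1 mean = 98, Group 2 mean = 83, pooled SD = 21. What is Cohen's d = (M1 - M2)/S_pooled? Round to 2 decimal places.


Cohen's d = (M1 - M2) / S_pooled
= (98 - 83) / 21
= 15 / 21
= 0.71


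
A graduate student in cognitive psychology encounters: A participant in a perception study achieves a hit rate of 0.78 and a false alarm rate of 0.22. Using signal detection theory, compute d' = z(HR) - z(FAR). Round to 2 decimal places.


d' = z(HR) - z(FAR)
z(0.78) = 0.7722
z(0.22) = -0.7722
d' = 0.7722 - -0.7722
= 1.54


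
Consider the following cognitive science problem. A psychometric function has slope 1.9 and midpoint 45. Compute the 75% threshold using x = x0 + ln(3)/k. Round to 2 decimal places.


At P = 0.75: 0.75 = 1/(1 + e^(-k*(x-x0)))
Solving: e^(-k*(x-x0)) = 1/3
x = x0 + ln(3)/k
ln(3) = 1.0986
x = 45 + 1.0986/1.9
= 45 + 0.5782
= 45.58


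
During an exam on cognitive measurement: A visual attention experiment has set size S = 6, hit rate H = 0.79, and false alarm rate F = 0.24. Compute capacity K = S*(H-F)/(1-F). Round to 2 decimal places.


K = S * (H - F) / (1 - F)
H - F = 0.55
1 - F = 0.76
K = 6 * 0.55 / 0.76
= 4.34


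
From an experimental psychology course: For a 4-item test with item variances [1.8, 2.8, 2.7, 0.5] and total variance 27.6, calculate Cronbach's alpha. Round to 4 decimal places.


alpha = (k/(k-1)) * (1 - sum(s_i^2)/s_total^2)
sum(item variances) = 7.8
k/(k-1) = 4/3 = 1.333333
1 - 7.8/27.6 = 1 - 0.282609 = 0.717391
alpha = 1.333333 * 0.717391
= 0.9565


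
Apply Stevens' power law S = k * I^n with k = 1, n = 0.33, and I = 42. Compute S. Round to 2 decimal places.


S = 1 * 42^0.33
42^0.33 = 3.433
S = 1 * 3.433
= 3.43


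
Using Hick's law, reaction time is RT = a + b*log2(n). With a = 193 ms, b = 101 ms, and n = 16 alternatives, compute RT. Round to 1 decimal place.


RT = 193 + 101 * log2(16)
log2(16) = 4.0
RT = 193 + 101 * 4.0
= 193 + 404.0
= 597.0 ms


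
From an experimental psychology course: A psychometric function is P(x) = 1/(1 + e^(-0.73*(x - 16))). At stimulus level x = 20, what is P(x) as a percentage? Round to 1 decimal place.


P(x) = 1/(1 + e^(-0.73*(20 - 16)))
Exponent = -0.73 * 4 = -2.92
e^(-2.92) = 0.053934
P = 1/(1 + 0.053934) = 0.948826
Percentage = 94.9


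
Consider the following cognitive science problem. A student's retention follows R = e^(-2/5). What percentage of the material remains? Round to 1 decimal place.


R = e^(-t/S)
-t/S = -2/5 = -0.4
R = e^(-0.4) = 0.67032
Percentage = 0.67032 * 100
= 67.0


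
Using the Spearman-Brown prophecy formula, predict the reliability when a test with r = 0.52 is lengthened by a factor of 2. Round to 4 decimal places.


r_new = n*r / (1 + (n-1)*r)
Numerator = 2 * 0.52 = 1.04
Denominator = 1 + 1 * 0.52 = 1.52
r_new = 1.04 / 1.52
= 0.6842


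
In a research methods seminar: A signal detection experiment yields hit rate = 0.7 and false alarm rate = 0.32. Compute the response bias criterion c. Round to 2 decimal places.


c = -0.5 * (z(HR) + z(FAR))
z(0.7) = 0.5244
z(0.32) = -0.4677
c = -0.5 * (0.5244 + -0.4677)
= -0.5 * 0.0567
= -0.03


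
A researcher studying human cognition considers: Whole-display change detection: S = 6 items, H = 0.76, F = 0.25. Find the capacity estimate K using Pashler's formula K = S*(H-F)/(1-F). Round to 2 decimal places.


K = S * (H - F) / (1 - F)
H - F = 0.51
1 - F = 0.75
K = 6 * 0.51 / 0.75
= 4.08


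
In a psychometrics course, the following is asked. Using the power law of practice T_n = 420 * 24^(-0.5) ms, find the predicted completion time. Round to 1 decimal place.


T_n = 420 * 24^(-0.5)
24^(-0.5) = 0.204124
T_n = 420 * 0.204124
= 85.7 ms


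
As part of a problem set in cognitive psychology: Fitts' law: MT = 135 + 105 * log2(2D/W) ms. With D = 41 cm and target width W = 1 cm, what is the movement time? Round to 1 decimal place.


MT = 135 + 105 * log2(2*41/1)
2D/W = 82.0
log2(82.0) = 6.3576
MT = 135 + 105 * 6.3576
= 802.5 ms


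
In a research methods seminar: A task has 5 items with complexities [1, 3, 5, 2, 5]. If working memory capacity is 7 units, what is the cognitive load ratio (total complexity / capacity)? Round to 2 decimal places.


Total complexity = 1 + 3 + 5 + 2 + 5 = 16
Load = total / capacity = 16 / 7
= 2.29


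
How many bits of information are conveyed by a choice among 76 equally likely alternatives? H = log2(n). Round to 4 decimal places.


H = log2(n)
H = log2(76)
= 6.2479


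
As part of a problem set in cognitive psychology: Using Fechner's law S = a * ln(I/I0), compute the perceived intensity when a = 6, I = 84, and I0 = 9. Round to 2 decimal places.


S = 6 * ln(84/9)
I/I0 = 9.333333
ln(9.333333) = 2.2336
S = 6 * 2.2336
= 13.40


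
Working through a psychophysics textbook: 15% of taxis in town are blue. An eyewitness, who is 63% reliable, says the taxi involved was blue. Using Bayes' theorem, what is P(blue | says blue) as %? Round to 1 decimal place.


P(blue | says blue) = P(says blue | blue)*P(blue) / [P(says blue | blue)*P(blue) + P(says blue | not blue)*P(not blue)]
Numerator = 0.63 * 0.15 = 0.0945
False identification = 0.37 * 0.85 = 0.3145
P = 0.0945 / (0.0945 + 0.3145)
= 0.0945 / 0.409
As percentage = 23.1


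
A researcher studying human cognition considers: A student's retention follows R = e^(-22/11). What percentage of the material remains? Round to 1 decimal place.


R = e^(-t/S)
-t/S = -22/11 = -2.0
R = e^(-2.0) = 0.135335
Percentage = 0.135335 * 100
= 13.5


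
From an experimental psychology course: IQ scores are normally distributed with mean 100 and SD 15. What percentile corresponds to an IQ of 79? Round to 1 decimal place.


z = (IQ - mean) / SD
z = (79 - 100) / 15 = -1.4
Percentile = Phi(-1.4) * 100
Phi(-1.4) = 0.080757
= 8.1


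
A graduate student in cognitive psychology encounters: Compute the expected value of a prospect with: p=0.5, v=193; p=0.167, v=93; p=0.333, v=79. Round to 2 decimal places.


EU = sum(p_i * v_i)
0.5 * 193 = 96.5
0.167 * 93 = 15.531
0.333 * 79 = 26.307
EU = 96.5 + 15.531 + 26.307
= 138.34


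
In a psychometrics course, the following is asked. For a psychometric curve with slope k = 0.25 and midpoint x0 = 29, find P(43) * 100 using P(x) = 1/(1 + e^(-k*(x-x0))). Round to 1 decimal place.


P(x) = 1/(1 + e^(-0.25*(43 - 29)))
Exponent = -0.25 * 14 = -3.5
e^(-3.5) = 0.030197
P = 1/(1 + 0.030197) = 0.970688
Percentage = 97.1


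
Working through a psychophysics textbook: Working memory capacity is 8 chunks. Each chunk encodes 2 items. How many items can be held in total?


Total items = chunks * items_per_chunk
= 8 * 2
= 16


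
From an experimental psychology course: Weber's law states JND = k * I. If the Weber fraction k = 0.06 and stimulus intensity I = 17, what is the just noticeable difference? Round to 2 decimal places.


JND = k * I
JND = 0.06 * 17
= 1.02


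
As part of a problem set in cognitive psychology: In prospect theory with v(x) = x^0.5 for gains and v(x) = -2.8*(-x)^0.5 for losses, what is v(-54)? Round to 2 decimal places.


Since x = -54 < 0, use v(x) = -lambda*(-x)^alpha
(-x) = 54
54^0.5 = 7.3485
v(-54) = -2.8 * 7.3485
= -20.58


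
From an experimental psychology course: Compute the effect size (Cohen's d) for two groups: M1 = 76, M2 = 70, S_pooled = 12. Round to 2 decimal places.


Cohen's d = (M1 - M2) / S_pooled
= (76 - 70) / 12
= 6 / 12
= 0.50


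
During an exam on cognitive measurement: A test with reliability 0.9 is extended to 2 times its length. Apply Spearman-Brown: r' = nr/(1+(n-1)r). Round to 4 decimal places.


r_new = n*r / (1 + (n-1)*r)
Numerator = 2 * 0.9 = 1.8
Denominator = 1 + 1 * 0.9 = 1.9
r_new = 1.8 / 1.9
= 0.9474


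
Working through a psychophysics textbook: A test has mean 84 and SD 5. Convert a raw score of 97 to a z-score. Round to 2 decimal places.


z = (X - mu) / sigma
= (97 - 84) / 5
= 13 / 5
= 2.60


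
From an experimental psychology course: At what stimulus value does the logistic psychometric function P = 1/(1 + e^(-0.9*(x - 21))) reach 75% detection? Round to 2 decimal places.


At P = 0.75: 0.75 = 1/(1 + e^(-k*(x-x0)))
Solving: e^(-k*(x-x0)) = 1/3
x = x0 + ln(3)/k
ln(3) = 1.0986
x = 21 + 1.0986/0.9
= 21 + 1.2207
= 22.22


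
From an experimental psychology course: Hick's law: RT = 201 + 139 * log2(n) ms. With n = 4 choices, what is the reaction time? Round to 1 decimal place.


RT = 201 + 139 * log2(4)
log2(4) = 2.0
RT = 201 + 139 * 2.0
= 201 + 278.0
= 479.0 ms


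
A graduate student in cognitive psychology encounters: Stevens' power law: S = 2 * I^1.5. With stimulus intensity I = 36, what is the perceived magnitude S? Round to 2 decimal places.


S = 2 * 36^1.5
36^1.5 = 216.0
S = 2 * 216.0
= 432.00


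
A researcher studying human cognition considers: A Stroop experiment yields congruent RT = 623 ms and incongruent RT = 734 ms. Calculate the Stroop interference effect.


Stroop effect = RT(incongruent) - RT(congruent)
= 734 - 623
= 111 ms


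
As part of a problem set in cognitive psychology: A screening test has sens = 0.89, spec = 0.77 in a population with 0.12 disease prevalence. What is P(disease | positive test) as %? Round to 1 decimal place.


PPV = (sens * prev) / (sens * prev + (1-spec) * (1-prev))
Numerator = 0.89 * 0.12 = 0.1068
P(positive and no disease) = (1 - spec) * (1 - prev) = (1 - 0.77) * (1 - 0.12) = 0.2024
Denominator = 0.1068 + 0.2024 = 0.3092
PPV = 0.1068 / 0.3092 = 0.345408
As percentage = 34.5


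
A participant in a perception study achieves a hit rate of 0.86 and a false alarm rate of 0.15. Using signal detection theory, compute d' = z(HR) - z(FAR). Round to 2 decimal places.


d' = z(HR) - z(FAR)
z(0.86) = 1.0803
z(0.15) = -1.0364
d' = 1.0803 - -1.0364
= 2.12


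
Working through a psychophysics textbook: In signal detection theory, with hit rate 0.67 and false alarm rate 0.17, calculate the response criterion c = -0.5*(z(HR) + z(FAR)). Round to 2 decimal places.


c = -0.5 * (z(HR) + z(FAR))
z(0.67) = 0.4399
z(0.17) = -0.9542
c = -0.5 * (0.4399 + -0.9542)
= -0.5 * -0.5143
= 0.26


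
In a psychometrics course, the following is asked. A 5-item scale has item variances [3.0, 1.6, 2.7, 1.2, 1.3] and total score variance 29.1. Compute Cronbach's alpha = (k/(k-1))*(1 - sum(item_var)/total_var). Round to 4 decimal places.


alpha = (k/(k-1)) * (1 - sum(s_i^2)/s_total^2)
sum(item variances) = 9.8
k/(k-1) = 5/4 = 1.25
1 - 9.8/29.1 = 1 - 0.33677 = 0.66323
alpha = 1.25 * 0.66323
= 0.8290


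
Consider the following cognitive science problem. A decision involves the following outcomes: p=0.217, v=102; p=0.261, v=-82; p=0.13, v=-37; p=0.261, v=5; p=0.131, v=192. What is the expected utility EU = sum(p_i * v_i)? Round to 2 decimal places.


EU = sum(p_i * v_i)
0.217 * 102 = 22.134
0.261 * -82 = -21.402
0.13 * -37 = -4.81
0.261 * 5 = 1.305
0.131 * 192 = 25.152
EU = 22.134 + -21.402 + -4.81 + 1.305 + 25.152
= 22.38


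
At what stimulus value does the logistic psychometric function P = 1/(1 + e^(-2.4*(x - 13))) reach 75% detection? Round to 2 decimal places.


At P = 0.75: 0.75 = 1/(1 + e^(-k*(x-x0)))
Solving: e^(-k*(x-x0)) = 1/3
x = x0 + ln(3)/k
ln(3) = 1.0986
x = 13 + 1.0986/2.4
= 13 + 0.4578
= 13.46


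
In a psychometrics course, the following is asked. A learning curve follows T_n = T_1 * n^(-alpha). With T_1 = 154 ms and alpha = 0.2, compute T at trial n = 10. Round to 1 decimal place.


T_n = 154 * 10^(-0.2)
10^(-0.2) = 0.630957
T_n = 154 * 0.630957
= 97.2 ms


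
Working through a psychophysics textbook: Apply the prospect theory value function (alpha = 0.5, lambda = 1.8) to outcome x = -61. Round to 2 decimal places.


Since x = -61 < 0, use v(x) = -lambda*(-x)^alpha
(-x) = 61
61^0.5 = 7.8102
v(-61) = -1.8 * 7.8102
= -14.06


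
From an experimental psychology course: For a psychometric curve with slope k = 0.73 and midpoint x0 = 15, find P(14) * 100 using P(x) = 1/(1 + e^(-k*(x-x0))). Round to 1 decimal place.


P(x) = 1/(1 + e^(-0.73*(14 - 15)))
Exponent = -0.73 * -1 = 0.73
e^(0.73) = 2.075081
P = 1/(1 + 2.075081) = 0.325195
Percentage = 32.5


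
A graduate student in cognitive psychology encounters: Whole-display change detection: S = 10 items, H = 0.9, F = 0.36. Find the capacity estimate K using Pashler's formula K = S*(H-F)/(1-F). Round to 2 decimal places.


K = S * (H - F) / (1 - F)
H - F = 0.54
1 - F = 0.64
K = 10 * 0.54 / 0.64
= 8.44


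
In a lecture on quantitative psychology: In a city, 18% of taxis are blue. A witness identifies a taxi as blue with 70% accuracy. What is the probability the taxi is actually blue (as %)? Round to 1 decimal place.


P(blue | says blue) = P(says blue | blue)*P(blue) / [P(says blue | blue)*P(blue) + P(says blue | not blue)*P(not blue)]
Numerator = 0.7 * 0.18 = 0.126
False identification = 0.3 * 0.82 = 0.246
P = 0.126 / (0.126 + 0.246)
= 0.126 / 0.372
As percentage = 33.9


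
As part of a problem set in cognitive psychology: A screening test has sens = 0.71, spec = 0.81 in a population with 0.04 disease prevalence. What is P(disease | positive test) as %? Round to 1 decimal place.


PPV = (sens * prev) / (sens * prev + (1-spec) * (1-prev))
Numerator = 0.71 * 0.04 = 0.0284
P(positive and no disease) = (1 - spec) * (1 - prev) = (1 - 0.81) * (1 - 0.04) = 0.1824
Denominator = 0.0284 + 0.1824 = 0.2108
PPV = 0.0284 / 0.2108 = 0.134725
As percentage = 13.5


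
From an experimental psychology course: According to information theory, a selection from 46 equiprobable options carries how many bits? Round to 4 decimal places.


H = log2(n)
H = log2(46)
= 5.5236


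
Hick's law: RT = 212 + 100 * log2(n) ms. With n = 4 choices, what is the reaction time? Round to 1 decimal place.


RT = 212 + 100 * log2(4)
log2(4) = 2.0
RT = 212 + 100 * 2.0
= 212 + 200.0
= 412.0 ms


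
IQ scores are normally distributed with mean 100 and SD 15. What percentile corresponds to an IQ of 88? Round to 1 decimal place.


z = (IQ - mean) / SD
z = (88 - 100) / 15 = -0.8
Percentile = Phi(-0.8) * 100
Phi(-0.8) = 0.211855
= 21.2


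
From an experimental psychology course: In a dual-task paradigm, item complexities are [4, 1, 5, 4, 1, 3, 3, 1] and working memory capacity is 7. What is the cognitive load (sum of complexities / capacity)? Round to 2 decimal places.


Total complexity = 4 + 1 + 5 + 4 + 1 + 3 + 3 + 1 = 22
Load = total / capacity = 22 / 7
= 3.14


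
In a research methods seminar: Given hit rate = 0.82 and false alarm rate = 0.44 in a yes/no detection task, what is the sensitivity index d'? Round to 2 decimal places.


d' = z(HR) - z(FAR)
z(0.82) = 0.9154
z(0.44) = -0.151
d' = 0.9154 - -0.151
= 1.07


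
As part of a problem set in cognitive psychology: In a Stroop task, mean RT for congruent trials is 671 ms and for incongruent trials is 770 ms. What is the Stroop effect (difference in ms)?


Stroop effect = RT(incongruent) - RT(congruent)
= 770 - 671
= 99 ms


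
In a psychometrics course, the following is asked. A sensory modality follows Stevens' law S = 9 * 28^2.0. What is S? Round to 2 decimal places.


S = 9 * 28^2.0
28^2.0 = 784.0
S = 9 * 784.0
= 7056.00


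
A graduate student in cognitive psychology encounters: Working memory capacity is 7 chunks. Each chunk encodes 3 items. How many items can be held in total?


Total items = chunks * items_per_chunk
= 7 * 3
= 21


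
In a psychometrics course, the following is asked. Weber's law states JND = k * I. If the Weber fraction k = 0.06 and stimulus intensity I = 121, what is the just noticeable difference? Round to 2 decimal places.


JND = k * I
JND = 0.06 * 121
= 7.26


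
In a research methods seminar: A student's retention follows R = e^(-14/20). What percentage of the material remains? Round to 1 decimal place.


R = e^(-t/S)
-t/S = -14/20 = -0.7
R = e^(-0.7) = 0.496585
Percentage = 0.496585 * 100
= 49.7


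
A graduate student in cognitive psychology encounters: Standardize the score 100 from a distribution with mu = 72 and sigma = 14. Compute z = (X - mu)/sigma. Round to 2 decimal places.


z = (X - mu) / sigma
= (100 - 72) / 14
= 28 / 14
= 2.00


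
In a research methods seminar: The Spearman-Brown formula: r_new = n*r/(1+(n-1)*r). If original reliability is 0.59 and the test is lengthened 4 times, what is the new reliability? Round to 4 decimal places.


r_new = n*r / (1 + (n-1)*r)
Numerator = 4 * 0.59 = 2.36
Denominator = 1 + 3 * 0.59 = 2.77
r_new = 2.36 / 2.77
= 0.8520


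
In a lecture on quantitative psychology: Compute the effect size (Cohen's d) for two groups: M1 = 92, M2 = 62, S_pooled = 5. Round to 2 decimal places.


Cohen's d = (M1 - M2) / S_pooled
= (92 - 62) / 5
= 30 / 5
= 6.00


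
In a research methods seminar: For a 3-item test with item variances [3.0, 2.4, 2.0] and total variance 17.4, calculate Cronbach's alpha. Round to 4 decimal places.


alpha = (k/(k-1)) * (1 - sum(s_i^2)/s_total^2)
sum(item variances) = 7.4
k/(k-1) = 3/2 = 1.5
1 - 7.4/17.4 = 1 - 0.425287 = 0.574713
alpha = 1.5 * 0.574713
= 0.8621


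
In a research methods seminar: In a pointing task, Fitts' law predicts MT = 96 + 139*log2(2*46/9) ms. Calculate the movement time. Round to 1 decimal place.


MT = 96 + 139 * log2(2*46/9)
2D/W = 10.222222
log2(10.222222) = 3.3536
MT = 96 + 139 * 3.3536
= 562.2 ms


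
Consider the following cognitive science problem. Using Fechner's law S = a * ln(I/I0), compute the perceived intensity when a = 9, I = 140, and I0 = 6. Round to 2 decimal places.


S = 9 * ln(140/6)
I/I0 = 23.333333
ln(23.333333) = 3.1499
S = 9 * 3.1499
= 28.35


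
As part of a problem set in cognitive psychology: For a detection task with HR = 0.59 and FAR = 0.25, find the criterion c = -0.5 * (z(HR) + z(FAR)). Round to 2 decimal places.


c = -0.5 * (z(HR) + z(FAR))
z(0.59) = 0.2275
z(0.25) = -0.6745
c = -0.5 * (0.2275 + -0.6745)
= -0.5 * -0.447
= 0.22


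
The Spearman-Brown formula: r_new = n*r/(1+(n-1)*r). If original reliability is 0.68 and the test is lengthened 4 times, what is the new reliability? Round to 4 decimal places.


r_new = n*r / (1 + (n-1)*r)
Numerator = 4 * 0.68 = 2.72
Denominator = 1 + 3 * 0.68 = 3.04
r_new = 2.72 / 3.04
= 0.8947


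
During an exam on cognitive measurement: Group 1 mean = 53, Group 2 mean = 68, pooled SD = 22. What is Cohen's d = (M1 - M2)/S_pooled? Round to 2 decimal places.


Cohen's d = (M1 - M2) / S_pooled
= (53 - 68) / 22
= -15 / 22
= -0.68


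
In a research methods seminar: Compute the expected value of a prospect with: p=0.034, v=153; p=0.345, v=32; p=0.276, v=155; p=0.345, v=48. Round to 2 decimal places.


EU = sum(p_i * v_i)
0.034 * 153 = 5.202
0.345 * 32 = 11.04
0.276 * 155 = 42.78
0.345 * 48 = 16.56
EU = 5.202 + 11.04 + 42.78 + 16.56
= 75.58


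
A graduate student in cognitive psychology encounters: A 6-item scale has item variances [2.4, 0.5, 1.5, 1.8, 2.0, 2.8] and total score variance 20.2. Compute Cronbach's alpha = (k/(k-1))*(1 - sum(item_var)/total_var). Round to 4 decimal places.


alpha = (k/(k-1)) * (1 - sum(s_i^2)/s_total^2)
sum(item variances) = 11.0
k/(k-1) = 6/5 = 1.2
1 - 11.0/20.2 = 1 - 0.544554 = 0.455446
alpha = 1.2 * 0.455446
= 0.5465


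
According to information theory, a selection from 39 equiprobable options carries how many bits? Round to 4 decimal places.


H = log2(n)
H = log2(39)
= 5.2854


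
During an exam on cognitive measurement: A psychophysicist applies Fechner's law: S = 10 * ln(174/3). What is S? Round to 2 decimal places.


S = 10 * ln(174/3)
I/I0 = 58.0
ln(58.0) = 4.0604
S = 10 * 4.0604
= 40.60


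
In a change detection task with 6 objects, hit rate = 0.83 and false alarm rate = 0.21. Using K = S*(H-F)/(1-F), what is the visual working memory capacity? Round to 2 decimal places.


K = S * (H - F) / (1 - F)
H - F = 0.62
1 - F = 0.79
K = 6 * 0.62 / 0.79
= 4.71


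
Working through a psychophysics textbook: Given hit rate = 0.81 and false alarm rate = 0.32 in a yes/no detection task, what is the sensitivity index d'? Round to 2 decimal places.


d' = z(HR) - z(FAR)
z(0.81) = 0.8779
z(0.32) = -0.4677
d' = 0.8779 - -0.4677
= 1.35


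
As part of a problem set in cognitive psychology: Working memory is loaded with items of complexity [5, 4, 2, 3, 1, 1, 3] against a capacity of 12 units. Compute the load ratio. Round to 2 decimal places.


Total complexity = 5 + 4 + 2 + 3 + 1 + 1 + 3 = 19
Load = total / capacity = 19 / 12
= 1.58


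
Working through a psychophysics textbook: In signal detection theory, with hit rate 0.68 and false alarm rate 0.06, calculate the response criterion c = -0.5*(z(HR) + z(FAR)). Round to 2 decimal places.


c = -0.5 * (z(HR) + z(FAR))
z(0.68) = 0.4677
z(0.06) = -1.5548
c = -0.5 * (0.4677 + -1.5548)
= -0.5 * -1.0871
= 0.54


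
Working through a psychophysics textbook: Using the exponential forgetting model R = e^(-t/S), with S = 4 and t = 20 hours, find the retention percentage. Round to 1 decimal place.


R = e^(-t/S)
-t/S = -20/4 = -5.0
R = e^(-5.0) = 0.006738
Percentage = 0.006738 * 100
= 0.7


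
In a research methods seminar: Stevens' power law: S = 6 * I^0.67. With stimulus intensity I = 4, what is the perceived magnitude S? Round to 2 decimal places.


S = 6 * 4^0.67
4^0.67 = 2.5315
S = 6 * 2.5315
= 15.19


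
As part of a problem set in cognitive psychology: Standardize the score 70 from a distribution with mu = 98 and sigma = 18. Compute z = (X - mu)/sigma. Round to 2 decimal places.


z = (X - mu) / sigma
= (70 - 98) / 18
= -28 / 18
= -1.56


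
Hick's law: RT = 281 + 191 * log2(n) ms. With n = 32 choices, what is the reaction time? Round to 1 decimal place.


RT = 281 + 191 * log2(32)
log2(32) = 5.0
RT = 281 + 191 * 5.0
= 281 + 955.0
= 1236.0 ms


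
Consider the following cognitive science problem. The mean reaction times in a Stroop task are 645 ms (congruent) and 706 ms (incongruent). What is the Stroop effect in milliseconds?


Stroop effect = RT(incongruent) - RT(congruent)
= 706 - 645
= 61 ms


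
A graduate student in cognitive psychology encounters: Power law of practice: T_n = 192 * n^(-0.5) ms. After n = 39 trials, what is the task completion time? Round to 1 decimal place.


T_n = 192 * 39^(-0.5)
39^(-0.5) = 0.160128
T_n = 192 * 0.160128
= 30.7 ms


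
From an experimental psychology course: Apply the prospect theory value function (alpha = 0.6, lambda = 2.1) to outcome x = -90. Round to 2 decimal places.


Since x = -90 < 0, use v(x) = -lambda*(-x)^alpha
(-x) = 90
90^0.6 = 14.878
v(-90) = -2.1 * 14.878
= -31.24


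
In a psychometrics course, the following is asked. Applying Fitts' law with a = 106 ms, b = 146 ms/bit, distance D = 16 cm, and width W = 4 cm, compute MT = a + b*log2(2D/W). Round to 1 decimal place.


MT = 106 + 146 * log2(2*16/4)
2D/W = 8.0
log2(8.0) = 3.0
MT = 106 + 146 * 3.0
= 544.0 ms


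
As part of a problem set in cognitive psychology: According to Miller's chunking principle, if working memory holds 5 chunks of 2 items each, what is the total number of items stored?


Total items = chunks * items_per_chunk
= 5 * 2
= 10
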